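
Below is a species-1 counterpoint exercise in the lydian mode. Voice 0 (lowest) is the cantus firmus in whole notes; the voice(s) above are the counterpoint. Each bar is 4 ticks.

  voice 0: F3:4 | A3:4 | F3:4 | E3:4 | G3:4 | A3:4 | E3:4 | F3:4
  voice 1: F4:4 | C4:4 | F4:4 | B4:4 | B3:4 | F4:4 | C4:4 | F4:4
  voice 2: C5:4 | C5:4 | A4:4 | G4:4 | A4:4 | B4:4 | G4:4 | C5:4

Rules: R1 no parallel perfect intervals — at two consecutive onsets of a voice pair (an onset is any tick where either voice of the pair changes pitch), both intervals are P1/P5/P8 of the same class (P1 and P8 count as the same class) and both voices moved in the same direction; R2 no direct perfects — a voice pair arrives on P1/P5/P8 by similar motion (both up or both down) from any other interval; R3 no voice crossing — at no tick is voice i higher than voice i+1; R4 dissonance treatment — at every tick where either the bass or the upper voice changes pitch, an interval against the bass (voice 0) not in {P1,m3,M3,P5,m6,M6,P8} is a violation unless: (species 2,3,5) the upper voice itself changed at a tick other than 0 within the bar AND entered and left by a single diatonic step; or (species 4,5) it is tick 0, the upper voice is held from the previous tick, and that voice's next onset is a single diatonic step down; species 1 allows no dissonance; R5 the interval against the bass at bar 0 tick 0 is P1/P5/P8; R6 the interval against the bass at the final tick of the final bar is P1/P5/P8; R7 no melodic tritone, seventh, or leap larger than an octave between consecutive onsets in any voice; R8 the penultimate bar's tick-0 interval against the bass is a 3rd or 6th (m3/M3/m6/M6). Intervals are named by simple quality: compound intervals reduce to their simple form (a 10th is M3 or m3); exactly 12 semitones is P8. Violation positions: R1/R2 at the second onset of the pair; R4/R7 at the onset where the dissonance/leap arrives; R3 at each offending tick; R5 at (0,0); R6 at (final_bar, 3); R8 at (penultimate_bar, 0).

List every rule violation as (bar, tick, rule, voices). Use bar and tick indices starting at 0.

(3, 0, R3, (1, 2))
(3, 0, R7, (1,))
(3, 1, R3, (1, 2))
(3, 2, R3, (1, 2))
(3, 3, R3, (1, 2))
(4, 0, R4, (0, 2))
(5, 0, R4, (0, 2))
(5, 0, R7, (1,))
(6, 0, R2, (1, 2))
(7, 0, R1, (1, 2))
(7, 0, R2, (0, 1))
(7, 0, R2, (0, 2))

bar 0: v0=F3 v1=F4 v2=C5 downbeat P5
bar 1: v0=A3 v1=C4 v2=C5 downbeat m3
bar 2: v0=F3 v1=F4 v2=A4 downbeat M3
bar 3: v0=E3 v1=B4 v2=G4 downbeat m3
bar 4: v0=G3 v1=B3 v2=A4 downbeat M2
bar 5: v0=A3 v1=F4 v2=B4 downbeat M2
bar 6: v0=E3 v1=C4 v2=G4 downbeat m3
bar 7: v0=F3 v1=F4 v2=C5 downbeat P5
  -> R3 @ bar 3 tick 0 v(1, 2): B4 above G4
  -> R7 @ bar 3 tick 0 v(1,): F4->B4 leap 6st
  -> R3 @ bar 3 tick 1 v(1, 2): B4 above G4
  -> R3 @ bar 3 tick 2 v(1, 2): B4 above G4
  -> R3 @ bar 3 tick 3 v(1, 2): B4 above G4
  -> R4 @ bar 4 tick 0 v(0, 2): G3/A4 M2 untreated
  -> R4 @ bar 5 tick 0 v(0, 2): A3/B4 M2 untreated
  -> R7 @ bar 5 tick 0 v(1,): B3->F4 leap 6st
  -> R2 @ bar 6 tick 0 v(1, 2): F4/B4 TT -> C4/G4 P5 similar
  -> R1 @ bar 7 tick 0 v(1, 2): C4/G4 P5 -> F4/C5 P5 similar
  -> R2 @ bar 7 tick 0 v(0, 1): E3/C4 m6 -> F3/F4 P8 similar
  -> R2 @ bar 7 tick 0 v(0, 2): E3/G4 m3 -> F3/C5 P5 similar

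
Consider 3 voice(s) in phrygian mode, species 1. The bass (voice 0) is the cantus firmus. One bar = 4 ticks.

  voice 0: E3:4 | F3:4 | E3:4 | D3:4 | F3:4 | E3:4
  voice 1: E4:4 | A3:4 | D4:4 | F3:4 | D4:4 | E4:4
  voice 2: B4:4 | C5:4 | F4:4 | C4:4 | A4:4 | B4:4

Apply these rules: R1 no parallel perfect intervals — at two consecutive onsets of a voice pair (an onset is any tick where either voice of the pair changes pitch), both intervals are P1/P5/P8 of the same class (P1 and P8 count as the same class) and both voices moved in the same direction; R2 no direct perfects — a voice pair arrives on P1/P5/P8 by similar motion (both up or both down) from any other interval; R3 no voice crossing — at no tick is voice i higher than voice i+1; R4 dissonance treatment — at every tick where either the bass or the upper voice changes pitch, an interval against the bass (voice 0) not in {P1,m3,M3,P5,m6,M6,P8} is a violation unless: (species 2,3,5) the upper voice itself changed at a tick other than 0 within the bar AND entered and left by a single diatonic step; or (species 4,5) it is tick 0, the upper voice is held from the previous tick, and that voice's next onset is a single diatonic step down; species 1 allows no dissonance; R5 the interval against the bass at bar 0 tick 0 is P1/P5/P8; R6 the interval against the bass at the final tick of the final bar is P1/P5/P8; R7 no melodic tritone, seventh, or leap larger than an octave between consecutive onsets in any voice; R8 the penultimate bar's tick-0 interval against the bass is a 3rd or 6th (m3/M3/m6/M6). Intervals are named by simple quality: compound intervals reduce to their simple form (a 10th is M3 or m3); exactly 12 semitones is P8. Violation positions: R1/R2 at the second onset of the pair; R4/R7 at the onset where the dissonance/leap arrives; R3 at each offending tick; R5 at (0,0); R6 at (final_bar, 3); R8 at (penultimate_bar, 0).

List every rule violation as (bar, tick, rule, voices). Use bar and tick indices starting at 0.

(1, 0, R1, (0, 2))
(2, 0, R4, (0, 1))
(2, 0, R4, (0, 2))
(3, 0, R2, (1, 2))
(3, 0, R4, (0, 2))
(4, 0, R1, (1, 2))
(5, 0, R1, (1, 2))

bar 0: v0=E3 v1=E4 v2=B4 downbeat P5
bar 1: v0=F3 v1=A3 v2=C5 downbeat P5
bar 2: v0=E3 v1=D4 v2=F4 downbeat m2
bar 3: v0=D3 v1=F3 v2=C4 downbeat m7
bar 4: v0=F3 v1=D4 v2=A4 downbeat M3
bar 5: v0=E3 v1=E4 v2=B4 downbeat P5
  -> R1 @ bar 1 tick 0 v(0, 2): E3/B4 P5 -> F3/C5 P5 similar
  -> R4 @ bar 2 tick 0 v(0, 1): E3/D4 m7 untreated
  -> R4 @ bar 2 tick 0 v(0, 2): E3/F4 m2 untreated
  -> R2 @ bar 3 tick 0 v(1, 2): D4/F4 m3 -> F3/C4 P5 similar
  -> R4 @ bar 3 tick 0 v(0, 2): D3/C4 m7 untreated
  -> R1 @ bar 4 tick 0 v(1, 2): F3/C4 P5 -> D4/A4 P5 similar
  -> R1 @ bar 5 tick 0 v(1, 2): D4/A4 P5 -> E4/B4 P5 similar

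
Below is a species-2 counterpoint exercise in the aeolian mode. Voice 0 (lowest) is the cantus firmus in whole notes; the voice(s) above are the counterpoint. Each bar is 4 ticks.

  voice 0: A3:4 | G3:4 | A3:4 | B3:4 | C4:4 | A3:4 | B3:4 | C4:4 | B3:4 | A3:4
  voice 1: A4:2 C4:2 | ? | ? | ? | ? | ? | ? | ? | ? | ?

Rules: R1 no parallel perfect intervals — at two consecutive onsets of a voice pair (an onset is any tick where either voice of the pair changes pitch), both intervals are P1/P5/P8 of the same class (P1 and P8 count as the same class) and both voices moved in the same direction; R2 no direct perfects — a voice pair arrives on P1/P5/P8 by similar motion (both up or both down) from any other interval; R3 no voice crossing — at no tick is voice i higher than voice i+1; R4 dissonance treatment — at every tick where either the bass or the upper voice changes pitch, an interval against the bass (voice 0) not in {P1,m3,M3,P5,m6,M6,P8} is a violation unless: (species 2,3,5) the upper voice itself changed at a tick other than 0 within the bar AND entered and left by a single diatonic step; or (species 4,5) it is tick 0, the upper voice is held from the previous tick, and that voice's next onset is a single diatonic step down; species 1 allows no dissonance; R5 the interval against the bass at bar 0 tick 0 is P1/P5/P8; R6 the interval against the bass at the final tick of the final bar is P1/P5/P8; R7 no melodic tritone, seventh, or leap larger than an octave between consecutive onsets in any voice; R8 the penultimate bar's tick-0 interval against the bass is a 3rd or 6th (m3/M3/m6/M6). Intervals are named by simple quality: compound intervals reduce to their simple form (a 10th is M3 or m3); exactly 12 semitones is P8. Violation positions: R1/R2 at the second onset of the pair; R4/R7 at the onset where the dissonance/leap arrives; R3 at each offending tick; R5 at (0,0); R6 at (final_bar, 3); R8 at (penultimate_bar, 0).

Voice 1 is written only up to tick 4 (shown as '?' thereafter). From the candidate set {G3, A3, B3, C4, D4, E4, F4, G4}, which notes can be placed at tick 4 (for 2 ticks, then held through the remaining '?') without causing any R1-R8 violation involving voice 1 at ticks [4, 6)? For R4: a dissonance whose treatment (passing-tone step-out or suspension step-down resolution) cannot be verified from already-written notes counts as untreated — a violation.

{B3, D4, E4, G4}

G3: violates R2
A3: violates R4
B3: legal
C4: violates R4
D4: legal
E4: legal
F4: violates R4
G4: legal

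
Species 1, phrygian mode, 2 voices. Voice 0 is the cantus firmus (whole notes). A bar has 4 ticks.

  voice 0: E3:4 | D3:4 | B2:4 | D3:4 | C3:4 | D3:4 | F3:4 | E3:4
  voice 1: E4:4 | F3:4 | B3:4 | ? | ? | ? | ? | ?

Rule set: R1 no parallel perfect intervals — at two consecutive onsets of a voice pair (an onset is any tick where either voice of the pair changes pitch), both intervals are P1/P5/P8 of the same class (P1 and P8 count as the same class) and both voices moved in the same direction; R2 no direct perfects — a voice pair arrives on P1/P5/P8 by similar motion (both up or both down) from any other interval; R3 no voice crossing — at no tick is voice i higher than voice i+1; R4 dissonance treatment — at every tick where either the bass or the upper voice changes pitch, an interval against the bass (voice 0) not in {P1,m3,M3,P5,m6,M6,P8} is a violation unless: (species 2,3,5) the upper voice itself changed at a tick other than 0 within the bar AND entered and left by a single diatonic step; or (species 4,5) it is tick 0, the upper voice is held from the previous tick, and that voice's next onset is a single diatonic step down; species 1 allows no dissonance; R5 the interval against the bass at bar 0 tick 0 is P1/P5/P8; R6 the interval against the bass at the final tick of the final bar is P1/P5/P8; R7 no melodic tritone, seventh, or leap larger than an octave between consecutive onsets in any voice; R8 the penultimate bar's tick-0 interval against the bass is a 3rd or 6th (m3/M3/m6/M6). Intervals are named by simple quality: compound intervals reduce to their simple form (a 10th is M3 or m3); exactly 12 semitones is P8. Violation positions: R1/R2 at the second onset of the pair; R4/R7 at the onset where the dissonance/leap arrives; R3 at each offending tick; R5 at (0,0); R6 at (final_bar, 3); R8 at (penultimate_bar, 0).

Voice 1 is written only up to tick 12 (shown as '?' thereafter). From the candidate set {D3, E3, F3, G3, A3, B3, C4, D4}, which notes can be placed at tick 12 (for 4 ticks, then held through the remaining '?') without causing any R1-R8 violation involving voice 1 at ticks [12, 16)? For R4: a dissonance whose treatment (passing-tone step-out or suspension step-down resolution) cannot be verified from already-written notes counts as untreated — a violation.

D3: legal
E3: violates R4
F3: violates R7
G3: violates R4
A3: legal
B3: legal
C4: violates R4
D4: violates R1

{A3, B3, D3}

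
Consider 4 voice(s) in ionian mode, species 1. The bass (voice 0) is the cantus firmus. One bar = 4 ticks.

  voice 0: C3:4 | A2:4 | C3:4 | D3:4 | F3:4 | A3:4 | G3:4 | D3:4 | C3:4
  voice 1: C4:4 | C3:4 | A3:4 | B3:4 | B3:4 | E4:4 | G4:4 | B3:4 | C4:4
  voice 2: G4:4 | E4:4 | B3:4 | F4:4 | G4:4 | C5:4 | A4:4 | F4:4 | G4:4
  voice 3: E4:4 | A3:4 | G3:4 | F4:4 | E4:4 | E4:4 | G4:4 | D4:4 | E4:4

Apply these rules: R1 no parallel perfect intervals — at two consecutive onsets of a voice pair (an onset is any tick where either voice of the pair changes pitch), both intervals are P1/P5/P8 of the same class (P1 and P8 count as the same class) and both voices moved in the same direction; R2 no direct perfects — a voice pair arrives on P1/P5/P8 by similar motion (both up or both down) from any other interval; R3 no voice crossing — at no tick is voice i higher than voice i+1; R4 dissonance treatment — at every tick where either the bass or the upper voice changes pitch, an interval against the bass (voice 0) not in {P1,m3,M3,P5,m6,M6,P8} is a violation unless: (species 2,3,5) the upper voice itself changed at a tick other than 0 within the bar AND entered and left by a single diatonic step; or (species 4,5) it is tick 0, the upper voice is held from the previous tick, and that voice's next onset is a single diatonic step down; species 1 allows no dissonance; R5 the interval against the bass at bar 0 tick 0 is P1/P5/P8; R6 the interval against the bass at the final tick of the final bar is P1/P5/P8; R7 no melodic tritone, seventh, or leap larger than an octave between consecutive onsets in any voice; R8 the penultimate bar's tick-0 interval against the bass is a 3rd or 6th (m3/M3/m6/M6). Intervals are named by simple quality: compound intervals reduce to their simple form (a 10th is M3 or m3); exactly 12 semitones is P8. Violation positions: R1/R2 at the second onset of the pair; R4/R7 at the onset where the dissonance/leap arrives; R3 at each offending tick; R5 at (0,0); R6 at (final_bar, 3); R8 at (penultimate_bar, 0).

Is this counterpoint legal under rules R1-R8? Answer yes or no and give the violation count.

bar 0: v0=C3 v1=C4 v2=G4 v3=E4 (M3)
bar 1: v0=A2 v1=C3 v2=E4 v3=A3 (P8)
bar 2: v0=C3 v1=A3 v2=B3 v3=G3 (P5)
bar 3: v0=D3 v1=B3 v2=F4 v3=F4 (m3)
bar 4: v0=F3 v1=B3 v2=G4 v3=E4 (M7)
bar 5: v0=A3 v1=E4 v2=C5 v3=E4 (P5)
bar 6: v0=G3 v1=G4 v2=A4 v3=G4 (P8)
bar 7: v0=D3 v1=B3 v2=F4 v3=D4 (P8)
bar 8: v0=C3 v1=C4 v2=G4 v3=E4 (M3)
  R3 @ bar0.0: G4 above E4
  R5 @ bar0.0: opens on M3
  R3 @ bar0.1: G4 above E4
  R3 @ bar0.2: G4 above E4
  R3 @ bar0.3: G4 above E4
  R1 @ bar1.0: C3/G4 P5 -> A2/E4 P5 similar
  R2 @ bar1.0: C3/E4 M3 -> A2/A3 P8 similar
  R2 @ bar1.0: G4/E4 m3 -> E4/A3 P5 similar
  R3 @ bar1.0: E4 above A3
  R3 @ bar1.1: E4 above A3
  R3 @ bar1.2: E4 above A3
  R3 @ bar1.3: E4 above A3
  R3 @ bar2.0: B3 above G3
  R4 @ bar2.0: C3/B3 M7 untreated
  R3 @ bar2.1: B3 above G3
  R3 @ bar2.2: B3 above G3
  R3 @ bar2.3: B3 above G3
  R2 @ bar3.0: B3/G3 M3 -> F4/F4 P1 similar
  R7 @ bar3.0: B3->F4 leap 6st
  R7 @ bar3.0: G3->F4 leap 10st
  R3 @ bar4.0: G4 above E4
  R4 @ bar4.0: F3/B3 TT untreated
  R4 @ bar4.0: F3/G4 M2 untreated
  R4 @ bar4.0: F3/E4 M7 untreated
  R3 @ bar4.1: G4 above E4
  R3 @ bar4.2: G4 above E4
  R3 @ bar4.3: G4 above E4
  R2 @ bar5.0: F3/B3 TT -> A3/E4 P5 similar
  R3 @ bar5.0: C5 above E4
  R3 @ bar5.1: C5 above E4
  R3 @ bar5.2: C5 above E4
  R3 @ bar5.3: C5 above E4
  R1 @ bar6.0: E4/E4 P1 -> G4/G4 P1 similar
  R3 @ bar6.0: A4 above G4
  R4 @ bar6.0: G3/A4 M2 untreated
  R3 @ bar6.1: A4 above G4
  R3 @ bar6.2: A4 above G4
  R3 @ bar6.3: A4 above G4
  R1 @ bar7.0: G3/G4 P8 -> D3/D4 P8 similar
  R3 @ bar7.0: F4 above D4
  R8 @ bar7.0: penult P8 not 3rd/6th
  R3 @ bar7.1: F4 above D4
  R3 @ bar7.2: F4 above D4
  R3 @ bar7.3: F4 above D4
  R2 @ bar8.0: B3/F4 TT -> C4/G4 P5 similar
  R3 @ bar8.0: G4 above E4
  R3 @ bar8.1: G4 above E4
  R3 @ bar8.2: G4 above E4
  R3 @ bar8.3: G4 above E4
  R6 @ bar8.3: closes on M3

No (50 violations)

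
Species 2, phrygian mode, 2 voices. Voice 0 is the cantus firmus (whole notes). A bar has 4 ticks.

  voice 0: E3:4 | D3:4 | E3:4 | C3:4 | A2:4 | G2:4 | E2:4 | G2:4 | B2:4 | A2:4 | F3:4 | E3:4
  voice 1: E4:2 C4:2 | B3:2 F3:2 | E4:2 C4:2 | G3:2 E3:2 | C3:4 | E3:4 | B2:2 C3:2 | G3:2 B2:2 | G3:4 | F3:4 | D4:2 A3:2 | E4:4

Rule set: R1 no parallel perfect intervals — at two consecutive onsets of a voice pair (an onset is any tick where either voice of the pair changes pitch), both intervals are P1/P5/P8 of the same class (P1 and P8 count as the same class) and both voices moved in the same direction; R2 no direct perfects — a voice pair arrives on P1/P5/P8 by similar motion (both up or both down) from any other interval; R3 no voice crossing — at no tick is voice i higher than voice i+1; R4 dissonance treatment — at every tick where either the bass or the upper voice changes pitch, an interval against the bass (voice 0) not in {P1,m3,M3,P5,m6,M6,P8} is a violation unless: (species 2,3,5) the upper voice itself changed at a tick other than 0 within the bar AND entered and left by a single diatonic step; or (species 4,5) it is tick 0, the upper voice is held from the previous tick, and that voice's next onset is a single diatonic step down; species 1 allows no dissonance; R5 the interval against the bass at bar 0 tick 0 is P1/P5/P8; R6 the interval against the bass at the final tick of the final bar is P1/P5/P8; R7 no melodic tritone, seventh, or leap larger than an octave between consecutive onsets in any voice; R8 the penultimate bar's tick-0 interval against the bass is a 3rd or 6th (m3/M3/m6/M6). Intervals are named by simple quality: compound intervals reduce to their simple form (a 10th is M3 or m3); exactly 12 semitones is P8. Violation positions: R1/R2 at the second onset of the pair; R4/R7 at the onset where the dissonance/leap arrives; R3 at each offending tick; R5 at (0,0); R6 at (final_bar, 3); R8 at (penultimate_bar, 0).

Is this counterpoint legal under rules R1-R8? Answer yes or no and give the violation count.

bar 0: v0=E3 v1=E4 (P8)
bar 1: v0=D3 v1=B3 (M6)
bar 2: v0=E3 v1=E4 (P8)
bar 3: v0=C3 v1=G3 (P5)
bar 4: v0=A2 v1=C3 (m3)
bar 5: v0=G2 v1=E3 (M6)
bar 6: v0=E2 v1=B2 (P5)
bar 7: v0=G2 v1=G3 (P8)
bar 8: v0=B2 v1=G3 (m6)
bar 9: v0=A2 v1=F3 (m6)
bar 10: v0=F3 v1=D4 (M6)
bar 11: v0=E3 v1=E4 (P8)
  R7 @ bar1.2: B3->F3 leap 6st
  R2 @ bar2.0: D3/F3 m3 -> E3/E4 P8 similar
  R7 @ bar2.0: F3->E4 leap 11st
  R2 @ bar3.0: E3/C4 m6 -> C3/G3 P5 similar
  R2 @ bar6.0: G2/E3 M6 -> E2/B2 P5 similar
  R2 @ bar7.0: E2/C3 m6 -> G2/G3 P8 similar

No (6 violations)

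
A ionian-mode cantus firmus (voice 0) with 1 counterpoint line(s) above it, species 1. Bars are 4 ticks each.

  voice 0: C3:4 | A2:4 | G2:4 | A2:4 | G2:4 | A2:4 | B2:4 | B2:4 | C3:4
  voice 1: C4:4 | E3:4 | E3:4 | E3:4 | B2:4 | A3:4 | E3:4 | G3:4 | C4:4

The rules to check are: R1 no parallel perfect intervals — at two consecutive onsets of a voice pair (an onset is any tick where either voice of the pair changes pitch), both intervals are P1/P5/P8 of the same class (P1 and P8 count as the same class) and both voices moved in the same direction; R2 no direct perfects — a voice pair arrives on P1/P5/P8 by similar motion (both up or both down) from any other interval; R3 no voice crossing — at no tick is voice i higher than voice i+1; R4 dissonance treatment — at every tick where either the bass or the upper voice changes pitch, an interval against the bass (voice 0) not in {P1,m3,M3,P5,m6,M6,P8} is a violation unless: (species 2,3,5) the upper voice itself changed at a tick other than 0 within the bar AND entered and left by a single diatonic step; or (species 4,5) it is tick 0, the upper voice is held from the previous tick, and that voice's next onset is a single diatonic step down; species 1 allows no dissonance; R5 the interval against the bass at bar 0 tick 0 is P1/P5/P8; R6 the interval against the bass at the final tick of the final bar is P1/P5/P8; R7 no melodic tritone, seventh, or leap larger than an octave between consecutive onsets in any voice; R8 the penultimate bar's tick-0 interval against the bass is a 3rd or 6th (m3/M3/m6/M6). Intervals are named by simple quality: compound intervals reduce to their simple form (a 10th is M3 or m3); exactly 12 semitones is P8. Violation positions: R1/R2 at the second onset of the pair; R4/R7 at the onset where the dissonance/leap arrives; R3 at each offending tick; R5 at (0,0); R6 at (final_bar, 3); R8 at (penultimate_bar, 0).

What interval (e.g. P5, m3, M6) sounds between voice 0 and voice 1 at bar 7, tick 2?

voice 0=B2 voice 1=G3 -> m6

m6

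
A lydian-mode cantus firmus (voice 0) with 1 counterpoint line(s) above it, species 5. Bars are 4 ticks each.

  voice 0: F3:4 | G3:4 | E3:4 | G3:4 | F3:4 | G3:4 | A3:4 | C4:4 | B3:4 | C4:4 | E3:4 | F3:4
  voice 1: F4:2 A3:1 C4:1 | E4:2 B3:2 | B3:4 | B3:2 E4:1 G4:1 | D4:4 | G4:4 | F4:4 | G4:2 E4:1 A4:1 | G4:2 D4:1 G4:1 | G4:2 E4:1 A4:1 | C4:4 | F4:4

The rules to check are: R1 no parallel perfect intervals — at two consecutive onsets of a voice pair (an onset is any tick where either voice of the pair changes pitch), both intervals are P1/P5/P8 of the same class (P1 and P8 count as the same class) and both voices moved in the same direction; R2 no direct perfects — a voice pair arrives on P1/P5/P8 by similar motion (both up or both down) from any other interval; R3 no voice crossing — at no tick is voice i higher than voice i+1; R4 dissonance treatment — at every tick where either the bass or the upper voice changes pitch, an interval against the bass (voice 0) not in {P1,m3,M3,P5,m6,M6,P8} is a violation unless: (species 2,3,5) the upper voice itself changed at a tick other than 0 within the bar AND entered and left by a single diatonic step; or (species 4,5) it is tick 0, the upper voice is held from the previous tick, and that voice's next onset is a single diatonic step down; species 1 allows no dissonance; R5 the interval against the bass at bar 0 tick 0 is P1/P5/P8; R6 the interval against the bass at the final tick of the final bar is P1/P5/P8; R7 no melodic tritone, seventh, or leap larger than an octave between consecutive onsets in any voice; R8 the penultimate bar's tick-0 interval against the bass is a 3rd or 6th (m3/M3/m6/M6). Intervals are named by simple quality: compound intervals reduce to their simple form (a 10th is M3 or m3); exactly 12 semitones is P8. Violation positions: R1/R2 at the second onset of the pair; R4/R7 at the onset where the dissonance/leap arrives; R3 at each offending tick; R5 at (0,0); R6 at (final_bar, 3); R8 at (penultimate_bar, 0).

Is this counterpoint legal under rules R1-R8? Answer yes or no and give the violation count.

No (3 violations)

bar 0: v0=F3 v1=F4 (P8)
bar 1: v0=G3 v1=E4 (M6)
bar 2: v0=E3 v1=B3 (P5)
bar 3: v0=G3 v1=B3 (M3)
bar 4: v0=F3 v1=D4 (M6)
bar 5: v0=G3 v1=G4 (P8)
bar 6: v0=A3 v1=F4 (m6)
bar 7: v0=C4 v1=G4 (P5)
bar 8: v0=B3 v1=G4 (m6)
bar 9: v0=C4 v1=G4 (P5)
bar 10: v0=E3 v1=C4 (m6)
bar 11: v0=F3 v1=F4 (P8)
  R2 @ bar5.0: F3/D4 M6 -> G3/G4 P8 similar
  R2 @ bar7.0: A3/F4 m6 -> C4/G4 P5 similar
  R2 @ bar11.0: E3/C4 m6 -> F3/F4 P8 similar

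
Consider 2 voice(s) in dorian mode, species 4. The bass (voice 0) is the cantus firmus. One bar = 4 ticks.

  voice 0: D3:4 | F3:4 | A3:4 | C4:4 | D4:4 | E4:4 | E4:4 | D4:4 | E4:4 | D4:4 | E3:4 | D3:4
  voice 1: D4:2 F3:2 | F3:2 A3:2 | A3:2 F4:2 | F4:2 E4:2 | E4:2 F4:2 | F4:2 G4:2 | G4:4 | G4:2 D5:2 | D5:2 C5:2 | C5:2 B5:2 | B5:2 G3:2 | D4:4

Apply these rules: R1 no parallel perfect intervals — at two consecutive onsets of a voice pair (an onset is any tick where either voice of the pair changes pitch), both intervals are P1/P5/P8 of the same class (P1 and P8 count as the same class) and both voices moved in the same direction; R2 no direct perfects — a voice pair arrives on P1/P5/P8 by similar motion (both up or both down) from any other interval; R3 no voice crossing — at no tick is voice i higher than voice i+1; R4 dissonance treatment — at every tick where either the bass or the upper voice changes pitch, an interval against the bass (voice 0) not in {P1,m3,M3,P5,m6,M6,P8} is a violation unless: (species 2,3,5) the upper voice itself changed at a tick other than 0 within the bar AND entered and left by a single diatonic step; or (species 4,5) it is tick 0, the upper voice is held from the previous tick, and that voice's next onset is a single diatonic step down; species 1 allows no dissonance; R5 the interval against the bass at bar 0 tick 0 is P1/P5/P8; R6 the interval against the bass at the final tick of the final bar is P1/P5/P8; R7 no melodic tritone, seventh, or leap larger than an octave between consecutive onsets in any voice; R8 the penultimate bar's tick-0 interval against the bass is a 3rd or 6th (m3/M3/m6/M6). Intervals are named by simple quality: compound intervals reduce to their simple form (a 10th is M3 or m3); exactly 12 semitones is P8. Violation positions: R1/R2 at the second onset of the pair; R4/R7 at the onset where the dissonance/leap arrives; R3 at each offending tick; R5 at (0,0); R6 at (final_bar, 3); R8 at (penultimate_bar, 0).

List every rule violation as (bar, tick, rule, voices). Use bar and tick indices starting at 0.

bar 0: v0=D3 v1=D4 downbeat P8
bar 1: v0=F3 v1=F3 downbeat P1
bar 2: v0=A3 v1=A3 downbeat P1
bar 3: v0=C4 v1=F4 downbeat P4
bar 4: v0=D4 v1=E4 downbeat M2
bar 5: v0=E4 v1=F4 downbeat m2
bar 6: v0=E4 v1=G4 downbeat m3
bar 7: v0=D4 v1=G4 downbeat P4
bar 8: v0=E4 v1=D5 downbeat m7
bar 9: v0=D4 v1=C5 downbeat m7
bar 10: v0=E3 v1=B5 downbeat P5
bar 11: v0=D3 v1=D4 downbeat P8
  -> R4 @ bar 4 tick 0 v(0, 1): D4/E4 M2 untreated
  -> R4 @ bar 5 tick 0 v(0, 1): E4/F4 m2 untreated
  -> R4 @ bar 7 tick 0 v(0, 1): D4/G4 P4 untreated
  -> R4 @ bar 9 tick 0 v(0, 1): D4/C5 m7 untreated
  -> R7 @ bar 9 tick 2 v(1,): C5->B5 leap 11st
  -> R7 @ bar 10 tick 0 v(0,): D4->E3 leap 10st
  -> R8 @ bar 10 tick 0 v(0, 1): penult P5 not 3rd/6th
  -> R7 @ bar 10 tick 2 v(1,): B5->G3 leap 28st

(4, 0, R4, (0, 1))
(5, 0, R4, (0, 1))
(7, 0, R4, (0, 1))
(9, 0, R4, (0, 1))
(9, 2, R7, (1,))
(10, 0, R7, (0,))
(10, 0, R8, (0, 1))
(10, 2, R7, (1,))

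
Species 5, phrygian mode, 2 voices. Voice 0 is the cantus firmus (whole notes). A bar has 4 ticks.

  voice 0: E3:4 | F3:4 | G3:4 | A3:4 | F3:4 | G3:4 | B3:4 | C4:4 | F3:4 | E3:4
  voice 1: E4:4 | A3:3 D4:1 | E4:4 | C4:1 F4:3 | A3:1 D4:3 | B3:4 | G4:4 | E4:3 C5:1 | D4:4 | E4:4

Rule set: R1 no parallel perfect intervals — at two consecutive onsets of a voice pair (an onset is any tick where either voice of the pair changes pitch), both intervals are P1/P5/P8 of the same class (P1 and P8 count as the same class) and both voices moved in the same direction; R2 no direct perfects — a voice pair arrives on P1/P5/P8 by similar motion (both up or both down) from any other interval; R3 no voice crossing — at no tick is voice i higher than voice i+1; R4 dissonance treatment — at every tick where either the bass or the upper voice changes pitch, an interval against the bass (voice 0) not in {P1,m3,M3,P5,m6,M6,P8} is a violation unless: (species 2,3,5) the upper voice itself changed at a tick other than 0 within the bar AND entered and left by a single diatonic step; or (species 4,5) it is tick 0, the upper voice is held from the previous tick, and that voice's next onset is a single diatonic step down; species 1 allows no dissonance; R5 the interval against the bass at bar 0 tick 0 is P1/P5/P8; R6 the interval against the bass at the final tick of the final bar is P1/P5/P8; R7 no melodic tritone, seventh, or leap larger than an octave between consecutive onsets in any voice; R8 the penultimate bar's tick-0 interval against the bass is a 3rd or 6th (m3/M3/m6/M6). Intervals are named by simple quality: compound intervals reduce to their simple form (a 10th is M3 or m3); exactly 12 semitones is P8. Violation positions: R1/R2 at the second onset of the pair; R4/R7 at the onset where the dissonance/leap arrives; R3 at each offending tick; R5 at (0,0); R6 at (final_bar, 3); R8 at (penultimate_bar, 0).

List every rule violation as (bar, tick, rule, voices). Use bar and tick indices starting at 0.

(8, 0, R7, (1,))

bar 0: v0=E3 v1=E4 downbeat P8
bar 1: v0=F3 v1=A3 downbeat M3
bar 2: v0=G3 v1=E4 downbeat M6
bar 3: v0=A3 v1=C4 downbeat m3
bar 4: v0=F3 v1=A3 downbeat M3
bar 5: v0=G3 v1=B3 downbeat M3
bar 6: v0=B3 v1=G4 downbeat m6
bar 7: v0=C4 v1=E4 downbeat M3
bar 8: v0=F3 v1=D4 downbeat M6
bar 9: v0=E3 v1=E4 downbeat P8
  -> R7 @ bar 8 tick 0 v(1,): C5->D4 leap 10st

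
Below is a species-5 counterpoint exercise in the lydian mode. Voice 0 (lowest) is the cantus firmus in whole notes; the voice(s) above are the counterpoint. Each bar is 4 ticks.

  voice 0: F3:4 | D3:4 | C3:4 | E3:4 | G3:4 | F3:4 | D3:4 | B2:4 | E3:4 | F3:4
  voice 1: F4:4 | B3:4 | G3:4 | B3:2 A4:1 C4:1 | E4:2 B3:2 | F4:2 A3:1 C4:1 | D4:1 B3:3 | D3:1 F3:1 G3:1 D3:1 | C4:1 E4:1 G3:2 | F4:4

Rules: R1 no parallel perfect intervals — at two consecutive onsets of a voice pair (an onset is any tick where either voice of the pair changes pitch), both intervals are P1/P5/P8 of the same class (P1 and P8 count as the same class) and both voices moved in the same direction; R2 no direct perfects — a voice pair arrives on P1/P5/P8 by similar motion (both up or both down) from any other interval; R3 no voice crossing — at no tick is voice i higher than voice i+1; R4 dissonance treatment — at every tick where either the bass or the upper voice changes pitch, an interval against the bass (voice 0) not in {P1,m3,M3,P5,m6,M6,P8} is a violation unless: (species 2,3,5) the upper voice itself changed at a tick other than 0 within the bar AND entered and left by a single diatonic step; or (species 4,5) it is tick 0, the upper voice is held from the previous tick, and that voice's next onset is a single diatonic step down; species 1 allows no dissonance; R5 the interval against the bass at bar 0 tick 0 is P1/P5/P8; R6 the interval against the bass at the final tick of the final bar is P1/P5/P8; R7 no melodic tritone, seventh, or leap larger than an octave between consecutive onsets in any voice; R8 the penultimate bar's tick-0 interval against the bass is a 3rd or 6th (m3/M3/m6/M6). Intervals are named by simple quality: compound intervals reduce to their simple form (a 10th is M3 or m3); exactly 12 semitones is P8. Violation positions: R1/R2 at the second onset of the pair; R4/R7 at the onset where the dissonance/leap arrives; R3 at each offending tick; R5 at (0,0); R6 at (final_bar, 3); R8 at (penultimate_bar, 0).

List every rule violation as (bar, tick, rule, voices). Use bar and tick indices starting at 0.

(1, 0, R7, (1,))
(2, 0, R2, (0, 1))
(3, 0, R1, (0, 1))
(3, 2, R4, (0, 1))
(3, 2, R7, (1,))
(5, 0, R7, (1,))
(7, 1, R4, (0, 1))
(8, 0, R7, (1,))
(9, 0, R2, (0, 1))
(9, 0, R7, (1,))

bar 0: v0=F3 v1=F4 downbeat P8
bar 1: v0=D3 v1=B3 downbeat M6
bar 2: v0=C3 v1=G3 downbeat P5
bar 3: v0=E3 v1=B3 downbeat P5
bar 4: v0=G3 v1=E4 downbeat M6
bar 5: v0=F3 v1=F4 downbeat P8
bar 6: v0=D3 v1=D4 downbeat P8
bar 7: v0=B2 v1=D3 downbeat m3
bar 8: v0=E3 v1=C4 downbeat m6
bar 9: v0=F3 v1=F4 downbeat P8
  -> R7 @ bar 1 tick 0 v(1,): F4->B3 leap 6st
  -> R2 @ bar 2 tick 0 v(0, 1): D3/B3 M6 -> C3/G3 P5 similar
  -> R1 @ bar 3 tick 0 v(0, 1): C3/G3 P5 -> E3/B3 P5 similar
  -> R4 @ bar 3 tick 2 v(0, 1): E3/A4 P4 untreated
  -> R7 @ bar 3 tick 2 v(1,): B3->A4 leap 10st
  -> R7 @ bar 5 tick 0 v(1,): B3->F4 leap 6st
  -> R4 @ bar 7 tick 1 v(0, 1): B2/F3 TT untreated
  -> R7 @ bar 8 tick 0 v(1,): D3->C4 leap 10st
  -> R2 @ bar 9 tick 0 v(0, 1): E3/G3 m3 -> F3/F4 P8 similar
  -> R7 @ bar 9 tick 0 v(1,): G3->F4 leap 10st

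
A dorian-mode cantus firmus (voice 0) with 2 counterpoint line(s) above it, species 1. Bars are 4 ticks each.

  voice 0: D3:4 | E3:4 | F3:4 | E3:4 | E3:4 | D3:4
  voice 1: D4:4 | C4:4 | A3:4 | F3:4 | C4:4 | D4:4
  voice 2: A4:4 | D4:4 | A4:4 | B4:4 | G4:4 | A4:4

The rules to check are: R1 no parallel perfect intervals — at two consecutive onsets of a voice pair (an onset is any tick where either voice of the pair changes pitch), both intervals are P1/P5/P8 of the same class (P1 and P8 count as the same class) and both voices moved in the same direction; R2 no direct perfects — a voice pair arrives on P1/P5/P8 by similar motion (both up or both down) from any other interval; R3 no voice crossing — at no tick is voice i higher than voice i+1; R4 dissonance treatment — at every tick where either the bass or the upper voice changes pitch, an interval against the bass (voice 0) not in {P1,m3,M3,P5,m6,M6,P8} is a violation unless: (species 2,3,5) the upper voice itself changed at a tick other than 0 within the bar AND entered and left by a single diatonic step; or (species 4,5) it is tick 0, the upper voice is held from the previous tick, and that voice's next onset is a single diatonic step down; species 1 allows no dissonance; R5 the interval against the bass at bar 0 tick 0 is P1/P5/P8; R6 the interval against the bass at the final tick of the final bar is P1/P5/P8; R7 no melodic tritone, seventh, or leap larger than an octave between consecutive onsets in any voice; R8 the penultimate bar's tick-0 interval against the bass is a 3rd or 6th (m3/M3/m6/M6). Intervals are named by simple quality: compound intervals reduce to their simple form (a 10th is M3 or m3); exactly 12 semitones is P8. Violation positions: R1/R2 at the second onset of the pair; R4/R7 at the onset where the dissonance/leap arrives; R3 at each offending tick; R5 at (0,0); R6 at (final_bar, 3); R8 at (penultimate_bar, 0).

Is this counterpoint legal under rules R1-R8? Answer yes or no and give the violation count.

No (3 violations)

bar 0: v0=D3 v1=D4 v2=A4 (P5)
bar 1: v0=E3 v1=C4 v2=D4 (m7)
bar 2: v0=F3 v1=A3 v2=A4 (M3)
bar 3: v0=E3 v1=F3 v2=B4 (P5)
bar 4: v0=E3 v1=C4 v2=G4 (m3)
bar 5: v0=D3 v1=D4 v2=A4 (P5)
  R4 @ bar1.0: E3/D4 m7 untreated
  R4 @ bar3.0: E3/F3 m2 untreated
  R1 @ bar5.0: C4/G4 P5 -> D4/A4 P5 similar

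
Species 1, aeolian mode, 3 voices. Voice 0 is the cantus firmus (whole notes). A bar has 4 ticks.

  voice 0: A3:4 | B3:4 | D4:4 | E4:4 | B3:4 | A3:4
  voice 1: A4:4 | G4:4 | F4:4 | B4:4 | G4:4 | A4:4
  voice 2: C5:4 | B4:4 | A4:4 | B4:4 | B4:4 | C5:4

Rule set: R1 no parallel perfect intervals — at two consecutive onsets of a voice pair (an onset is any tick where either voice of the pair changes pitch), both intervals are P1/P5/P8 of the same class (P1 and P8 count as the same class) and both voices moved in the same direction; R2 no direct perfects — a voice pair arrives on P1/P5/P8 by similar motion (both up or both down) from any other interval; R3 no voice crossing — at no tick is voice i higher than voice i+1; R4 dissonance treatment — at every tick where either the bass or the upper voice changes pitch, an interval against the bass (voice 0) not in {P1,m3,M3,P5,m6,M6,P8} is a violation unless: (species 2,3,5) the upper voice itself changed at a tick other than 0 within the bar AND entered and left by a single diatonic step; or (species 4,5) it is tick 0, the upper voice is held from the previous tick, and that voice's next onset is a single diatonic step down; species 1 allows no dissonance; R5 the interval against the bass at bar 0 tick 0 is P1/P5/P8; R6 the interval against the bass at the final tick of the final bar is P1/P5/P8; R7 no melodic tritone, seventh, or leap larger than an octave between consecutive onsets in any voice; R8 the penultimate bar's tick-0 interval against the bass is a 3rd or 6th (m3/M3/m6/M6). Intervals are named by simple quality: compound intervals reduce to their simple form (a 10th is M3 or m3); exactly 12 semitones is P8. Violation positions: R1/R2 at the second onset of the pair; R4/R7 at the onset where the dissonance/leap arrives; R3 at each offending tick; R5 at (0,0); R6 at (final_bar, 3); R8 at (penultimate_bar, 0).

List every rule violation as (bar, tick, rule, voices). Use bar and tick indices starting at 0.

bar 0: v0=A3 v1=A4 v2=C5 downbeat m3
bar 1: v0=B3 v1=G4 v2=B4 downbeat P8
bar 2: v0=D4 v1=F4 v2=A4 downbeat P5
bar 3: v0=E4 v1=B4 v2=B4 downbeat P5
bar 4: v0=B3 v1=G4 v2=B4 downbeat P8
bar 5: v0=A3 v1=A4 v2=C5 downbeat m3
  -> R5 @ bar 0 tick 0 v(0, 2): opens on m3
  -> R1 @ bar 3 tick 0 v(0, 2): D4/A4 P5 -> E4/B4 P5 similar
  -> R2 @ bar 3 tick 0 v(0, 1): D4/F4 m3 -> E4/B4 P5 similar
  -> R2 @ bar 3 tick 0 v(1, 2): F4/A4 M3 -> B4/B4 P1 similar
  -> R7 @ bar 3 tick 0 v(1,): F4->B4 leap 6st
  -> R8 @ bar 4 tick 0 v(0, 2): penult P8 not 3rd/6th
  -> R6 @ bar 5 tick 3 v(0, 2): closes on m3

(0, 0, R5, (0, 2))
(3, 0, R1, (0, 2))
(3, 0, R2, (0, 1))
(3, 0, R2, (1, 2))
(3, 0, R7, (1,))
(4, 0, R8, (0, 2))
(5, 3, R6, (0, 2))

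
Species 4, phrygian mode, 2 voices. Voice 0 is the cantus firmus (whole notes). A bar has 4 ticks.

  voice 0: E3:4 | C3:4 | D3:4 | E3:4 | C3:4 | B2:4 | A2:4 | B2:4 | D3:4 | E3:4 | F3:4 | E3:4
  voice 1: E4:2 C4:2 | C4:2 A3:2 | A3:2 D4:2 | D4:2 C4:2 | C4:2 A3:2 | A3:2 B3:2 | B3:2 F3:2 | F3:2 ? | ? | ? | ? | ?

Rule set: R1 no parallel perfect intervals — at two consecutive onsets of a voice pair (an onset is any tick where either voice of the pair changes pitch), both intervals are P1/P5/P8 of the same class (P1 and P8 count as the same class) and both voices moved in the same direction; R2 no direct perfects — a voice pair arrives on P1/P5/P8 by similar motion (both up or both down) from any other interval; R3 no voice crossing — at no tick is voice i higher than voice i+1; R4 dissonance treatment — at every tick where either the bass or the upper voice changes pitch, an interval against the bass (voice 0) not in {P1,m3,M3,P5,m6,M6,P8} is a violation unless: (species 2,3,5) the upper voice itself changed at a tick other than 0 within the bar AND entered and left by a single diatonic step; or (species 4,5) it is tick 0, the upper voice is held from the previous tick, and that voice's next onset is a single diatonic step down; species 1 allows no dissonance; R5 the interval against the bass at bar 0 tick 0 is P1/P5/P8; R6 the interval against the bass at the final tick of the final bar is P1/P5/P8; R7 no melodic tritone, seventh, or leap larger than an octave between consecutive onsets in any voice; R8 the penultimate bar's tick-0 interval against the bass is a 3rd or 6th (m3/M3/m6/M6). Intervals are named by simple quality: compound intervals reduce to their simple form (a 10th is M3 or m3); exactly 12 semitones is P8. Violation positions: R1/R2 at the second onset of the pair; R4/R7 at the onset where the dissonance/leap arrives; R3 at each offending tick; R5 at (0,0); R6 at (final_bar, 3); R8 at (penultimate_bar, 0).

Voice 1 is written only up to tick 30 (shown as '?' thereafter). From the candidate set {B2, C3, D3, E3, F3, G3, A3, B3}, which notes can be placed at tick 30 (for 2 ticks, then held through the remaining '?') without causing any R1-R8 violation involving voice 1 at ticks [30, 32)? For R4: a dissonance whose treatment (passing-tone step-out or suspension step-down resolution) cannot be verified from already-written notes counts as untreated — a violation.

{D3, F3, G3}

B2: violates R7
C3: violates R4
D3: legal
E3: violates R4
F3: legal
G3: legal
A3: violates R4
B3: violates R7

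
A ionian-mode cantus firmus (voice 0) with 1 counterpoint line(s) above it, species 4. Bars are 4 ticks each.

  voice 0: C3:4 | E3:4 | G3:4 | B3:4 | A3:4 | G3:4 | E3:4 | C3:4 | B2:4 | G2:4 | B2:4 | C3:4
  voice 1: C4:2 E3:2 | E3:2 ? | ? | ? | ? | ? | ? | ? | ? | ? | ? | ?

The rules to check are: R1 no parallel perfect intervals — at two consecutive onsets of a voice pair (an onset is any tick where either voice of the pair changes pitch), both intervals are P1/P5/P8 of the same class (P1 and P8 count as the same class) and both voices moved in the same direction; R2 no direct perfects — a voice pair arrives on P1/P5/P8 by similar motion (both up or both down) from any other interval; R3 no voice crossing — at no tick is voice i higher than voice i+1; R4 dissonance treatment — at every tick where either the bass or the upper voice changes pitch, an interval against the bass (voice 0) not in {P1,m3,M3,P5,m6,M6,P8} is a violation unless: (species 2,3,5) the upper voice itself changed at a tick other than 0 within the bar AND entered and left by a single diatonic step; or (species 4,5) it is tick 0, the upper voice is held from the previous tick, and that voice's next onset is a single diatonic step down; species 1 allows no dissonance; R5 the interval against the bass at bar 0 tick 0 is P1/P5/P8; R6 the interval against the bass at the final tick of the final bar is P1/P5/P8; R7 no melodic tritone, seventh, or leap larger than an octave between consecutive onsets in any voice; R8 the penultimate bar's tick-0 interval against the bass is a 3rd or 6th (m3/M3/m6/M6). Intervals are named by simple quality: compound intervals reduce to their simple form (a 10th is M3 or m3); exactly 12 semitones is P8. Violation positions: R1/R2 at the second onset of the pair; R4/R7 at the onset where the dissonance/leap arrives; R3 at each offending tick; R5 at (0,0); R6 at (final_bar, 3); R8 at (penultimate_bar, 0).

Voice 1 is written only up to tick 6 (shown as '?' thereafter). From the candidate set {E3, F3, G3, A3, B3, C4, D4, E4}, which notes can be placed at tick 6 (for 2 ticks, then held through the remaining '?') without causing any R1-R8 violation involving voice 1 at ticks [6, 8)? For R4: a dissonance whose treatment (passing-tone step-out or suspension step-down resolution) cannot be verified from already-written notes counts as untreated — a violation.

{B3, C4, E3, E4, G3}

E3: legal
F3: violates R4
G3: legal
A3: violates R4
B3: legal
C4: legal
D4: violates R4,R7
E4: legal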